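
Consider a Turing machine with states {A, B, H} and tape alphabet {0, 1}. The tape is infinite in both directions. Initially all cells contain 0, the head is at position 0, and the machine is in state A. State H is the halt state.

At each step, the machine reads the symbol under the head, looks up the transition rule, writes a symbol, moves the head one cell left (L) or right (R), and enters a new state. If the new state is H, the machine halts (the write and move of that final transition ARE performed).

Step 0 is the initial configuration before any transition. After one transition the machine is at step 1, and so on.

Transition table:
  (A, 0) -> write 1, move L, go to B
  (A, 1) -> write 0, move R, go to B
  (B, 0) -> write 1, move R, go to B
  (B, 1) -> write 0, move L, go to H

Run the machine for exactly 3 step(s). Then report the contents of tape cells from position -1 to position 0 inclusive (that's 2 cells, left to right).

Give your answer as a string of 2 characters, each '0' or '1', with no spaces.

Answer: 10

Derivation:
Step 1: in state A at pos 0, read 0 -> (A,0)->write 1,move L,goto B. Now: state=B, head=-1, tape[-2..1]=0010 (head:  ^)
Step 2: in state B at pos -1, read 0 -> (B,0)->write 1,move R,goto B. Now: state=B, head=0, tape[-2..1]=0110 (head:   ^)
Step 3: in state B at pos 0, read 1 -> (B,1)->write 0,move L,goto H. Now: state=H, head=-1, tape[-2..1]=0100 (head:  ^)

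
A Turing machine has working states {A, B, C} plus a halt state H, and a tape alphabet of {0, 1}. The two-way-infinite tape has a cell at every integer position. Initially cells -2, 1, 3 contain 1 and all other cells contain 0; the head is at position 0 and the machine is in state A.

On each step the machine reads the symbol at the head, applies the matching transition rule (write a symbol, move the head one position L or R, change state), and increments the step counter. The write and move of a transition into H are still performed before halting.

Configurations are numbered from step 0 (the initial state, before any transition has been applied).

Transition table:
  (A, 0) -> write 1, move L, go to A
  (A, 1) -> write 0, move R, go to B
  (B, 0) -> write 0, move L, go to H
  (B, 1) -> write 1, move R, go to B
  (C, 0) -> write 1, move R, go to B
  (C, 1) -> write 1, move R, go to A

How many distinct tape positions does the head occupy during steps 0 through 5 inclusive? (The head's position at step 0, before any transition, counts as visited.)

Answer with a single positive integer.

Step 1: in state A at pos 0, read 0 -> (A,0)->write 1,move L,goto A. Now: state=A, head=-1, tape[-3..4]=01011010 (head:   ^)
Step 2: in state A at pos -1, read 0 -> (A,0)->write 1,move L,goto A. Now: state=A, head=-2, tape[-3..4]=01111010 (head:  ^)
Step 3: in state A at pos -2, read 1 -> (A,1)->write 0,move R,goto B. Now: state=B, head=-1, tape[-3..4]=00111010 (head:   ^)
Step 4: in state B at pos -1, read 1 -> (B,1)->write 1,move R,goto B. Now: state=B, head=0, tape[-3..4]=00111010 (head:    ^)
Step 5: in state B at pos 0, read 1 -> (B,1)->write 1,move R,goto B. Now: state=B, head=1, tape[-3..4]=00111010 (head:     ^)
Head positions at steps 0..5: starting at 0, distinct positions visited = {-2, -1, 0, 1} -> 4 position(s)

Answer: 4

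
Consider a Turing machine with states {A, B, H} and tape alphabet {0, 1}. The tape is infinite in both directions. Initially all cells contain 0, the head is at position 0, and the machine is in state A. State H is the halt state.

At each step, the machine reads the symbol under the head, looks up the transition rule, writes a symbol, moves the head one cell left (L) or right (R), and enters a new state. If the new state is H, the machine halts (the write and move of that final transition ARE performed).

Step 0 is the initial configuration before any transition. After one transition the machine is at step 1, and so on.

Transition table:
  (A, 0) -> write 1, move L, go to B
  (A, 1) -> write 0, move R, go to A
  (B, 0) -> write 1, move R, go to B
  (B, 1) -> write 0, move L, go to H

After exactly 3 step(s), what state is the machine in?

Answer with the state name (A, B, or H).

Answer: H

Derivation:
Step 1: in state A at pos 0, read 0 -> (A,0)->write 1,move L,goto B. Now: state=B, head=-1, tape[-2..1]=0010 (head:  ^)
Step 2: in state B at pos -1, read 0 -> (B,0)->write 1,move R,goto B. Now: state=B, head=0, tape[-2..1]=0110 (head:   ^)
Step 3: in state B at pos 0, read 1 -> (B,1)->write 0,move L,goto H. Now: state=H, head=-1, tape[-2..1]=0100 (head:  ^)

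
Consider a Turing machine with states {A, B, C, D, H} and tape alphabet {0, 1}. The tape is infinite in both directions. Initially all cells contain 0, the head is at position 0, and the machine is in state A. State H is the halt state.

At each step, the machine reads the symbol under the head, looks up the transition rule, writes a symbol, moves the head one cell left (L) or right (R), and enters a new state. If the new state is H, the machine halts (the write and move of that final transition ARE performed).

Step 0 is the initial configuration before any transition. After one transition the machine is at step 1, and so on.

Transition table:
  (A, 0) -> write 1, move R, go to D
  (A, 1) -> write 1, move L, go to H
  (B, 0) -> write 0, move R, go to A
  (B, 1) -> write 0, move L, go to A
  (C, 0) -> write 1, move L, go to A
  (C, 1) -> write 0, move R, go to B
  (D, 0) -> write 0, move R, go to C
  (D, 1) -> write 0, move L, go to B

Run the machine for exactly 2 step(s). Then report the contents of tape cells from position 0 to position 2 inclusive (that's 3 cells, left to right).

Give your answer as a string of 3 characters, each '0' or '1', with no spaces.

Step 1: in state A at pos 0, read 0 -> (A,0)->write 1,move R,goto D. Now: state=D, head=1, tape[-1..2]=0100 (head:   ^)
Step 2: in state D at pos 1, read 0 -> (D,0)->write 0,move R,goto C. Now: state=C, head=2, tape[-1..3]=01000 (head:    ^)

Answer: 100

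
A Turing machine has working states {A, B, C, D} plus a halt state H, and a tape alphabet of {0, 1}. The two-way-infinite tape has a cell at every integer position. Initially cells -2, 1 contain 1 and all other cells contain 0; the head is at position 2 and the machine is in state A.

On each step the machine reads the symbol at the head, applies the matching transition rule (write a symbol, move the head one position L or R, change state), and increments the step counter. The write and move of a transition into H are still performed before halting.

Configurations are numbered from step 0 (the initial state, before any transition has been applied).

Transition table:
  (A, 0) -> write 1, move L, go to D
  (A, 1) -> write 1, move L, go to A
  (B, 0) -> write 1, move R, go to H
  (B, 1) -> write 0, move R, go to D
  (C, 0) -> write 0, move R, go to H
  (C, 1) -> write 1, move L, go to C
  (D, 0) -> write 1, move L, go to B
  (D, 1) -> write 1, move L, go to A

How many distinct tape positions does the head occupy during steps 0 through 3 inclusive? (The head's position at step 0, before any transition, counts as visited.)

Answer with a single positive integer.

Answer: 4

Derivation:
Step 1: in state A at pos 2, read 0 -> (A,0)->write 1,move L,goto D. Now: state=D, head=1, tape[-3..3]=0100110 (head:     ^)
Step 2: in state D at pos 1, read 1 -> (D,1)->write 1,move L,goto A. Now: state=A, head=0, tape[-3..3]=0100110 (head:    ^)
Step 3: in state A at pos 0, read 0 -> (A,0)->write 1,move L,goto D. Now: state=D, head=-1, tape[-3..3]=0101110 (head:   ^)
Head positions at steps 0..3: starting at 2, distinct positions visited = {-1, 0, 1, 2} -> 4 position(s)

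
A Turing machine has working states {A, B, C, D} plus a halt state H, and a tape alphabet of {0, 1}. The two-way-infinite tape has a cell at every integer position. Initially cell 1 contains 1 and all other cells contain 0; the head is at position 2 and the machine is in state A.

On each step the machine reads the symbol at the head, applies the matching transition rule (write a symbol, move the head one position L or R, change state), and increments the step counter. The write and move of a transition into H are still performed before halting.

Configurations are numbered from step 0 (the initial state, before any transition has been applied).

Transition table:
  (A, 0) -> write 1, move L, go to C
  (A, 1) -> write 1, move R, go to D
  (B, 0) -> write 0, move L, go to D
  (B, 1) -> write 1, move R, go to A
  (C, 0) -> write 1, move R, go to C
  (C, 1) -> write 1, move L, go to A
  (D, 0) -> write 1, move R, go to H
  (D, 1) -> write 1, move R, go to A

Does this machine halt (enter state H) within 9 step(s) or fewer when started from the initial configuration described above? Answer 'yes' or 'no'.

Answer: no

Derivation:
Step 1: in state A at pos 2, read 0 -> (A,0)->write 1,move L,goto C. Now: state=C, head=1, tape[0..3]=0110 (head:  ^)
Step 2: in state C at pos 1, read 1 -> (C,1)->write 1,move L,goto A. Now: state=A, head=0, tape[-1..3]=00110 (head:  ^)
Step 3: in state A at pos 0, read 0 -> (A,0)->write 1,move L,goto C. Now: state=C, head=-1, tape[-2..3]=001110 (head:  ^)
Step 4: in state C at pos -1, read 0 -> (C,0)->write 1,move R,goto C. Now: state=C, head=0, tape[-2..3]=011110 (head:   ^)
Step 5: in state C at pos 0, read 1 -> (C,1)->write 1,move L,goto A. Now: state=A, head=-1, tape[-2..3]=011110 (head:  ^)
Step 6: in state A at pos -1, read 1 -> (A,1)->write 1,move R,goto D. Now: state=D, head=0, tape[-2..3]=011110 (head:   ^)
Step 7: in state D at pos 0, read 1 -> (D,1)->write 1,move R,goto A. Now: state=A, head=1, tape[-2..3]=011110 (head:    ^)
Step 8: in state A at pos 1, read 1 -> (A,1)->write 1,move R,goto D. Now: state=D, head=2, tape[-2..3]=011110 (head:     ^)
Step 9: in state D at pos 2, read 1 -> (D,1)->write 1,move R,goto A. Now: state=A, head=3, tape[-2..4]=0111100 (head:      ^)
After 9 step(s): state = A (not H) -> not halted within 9 -> no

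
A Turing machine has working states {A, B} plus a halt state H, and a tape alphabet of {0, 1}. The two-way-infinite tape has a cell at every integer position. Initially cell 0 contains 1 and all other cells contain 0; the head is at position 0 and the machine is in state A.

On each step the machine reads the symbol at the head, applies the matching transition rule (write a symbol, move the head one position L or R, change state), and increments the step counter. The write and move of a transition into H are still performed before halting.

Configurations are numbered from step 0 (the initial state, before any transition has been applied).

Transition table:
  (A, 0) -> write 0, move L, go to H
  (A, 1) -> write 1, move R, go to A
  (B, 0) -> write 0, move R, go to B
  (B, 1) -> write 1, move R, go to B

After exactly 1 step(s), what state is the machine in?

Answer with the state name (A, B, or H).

Step 1: in state A at pos 0, read 1 -> (A,1)->write 1,move R,goto A. Now: state=A, head=1, tape[-1..2]=0100 (head:   ^)

Answer: A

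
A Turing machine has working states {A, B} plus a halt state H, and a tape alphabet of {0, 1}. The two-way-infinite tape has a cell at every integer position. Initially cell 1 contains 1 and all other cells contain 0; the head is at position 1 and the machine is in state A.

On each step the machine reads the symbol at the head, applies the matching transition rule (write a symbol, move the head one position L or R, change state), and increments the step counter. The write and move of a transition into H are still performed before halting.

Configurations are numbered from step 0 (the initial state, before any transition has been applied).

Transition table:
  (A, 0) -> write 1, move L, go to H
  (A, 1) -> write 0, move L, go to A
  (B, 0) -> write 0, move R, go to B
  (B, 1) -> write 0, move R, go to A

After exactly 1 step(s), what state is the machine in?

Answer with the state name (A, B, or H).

Answer: A

Derivation:
Step 1: in state A at pos 1, read 1 -> (A,1)->write 0,move L,goto A. Now: state=A, head=0, tape[-1..2]=0000 (head:  ^)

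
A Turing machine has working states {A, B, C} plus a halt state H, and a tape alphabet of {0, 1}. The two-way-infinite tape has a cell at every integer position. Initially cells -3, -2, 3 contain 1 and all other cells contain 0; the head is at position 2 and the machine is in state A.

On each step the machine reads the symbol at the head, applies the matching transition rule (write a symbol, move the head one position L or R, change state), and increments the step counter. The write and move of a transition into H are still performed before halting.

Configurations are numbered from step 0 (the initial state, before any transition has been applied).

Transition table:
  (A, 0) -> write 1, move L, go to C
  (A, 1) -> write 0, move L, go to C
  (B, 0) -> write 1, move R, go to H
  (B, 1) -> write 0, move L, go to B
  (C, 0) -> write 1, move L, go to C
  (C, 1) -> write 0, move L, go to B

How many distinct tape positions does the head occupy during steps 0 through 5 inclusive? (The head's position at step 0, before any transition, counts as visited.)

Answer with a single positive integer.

Answer: 6

Derivation:
Step 1: in state A at pos 2, read 0 -> (A,0)->write 1,move L,goto C. Now: state=C, head=1, tape[-4..4]=011000110 (head:      ^)
Step 2: in state C at pos 1, read 0 -> (C,0)->write 1,move L,goto C. Now: state=C, head=0, tape[-4..4]=011001110 (head:     ^)
Step 3: in state C at pos 0, read 0 -> (C,0)->write 1,move L,goto C. Now: state=C, head=-1, tape[-4..4]=011011110 (head:    ^)
Step 4: in state C at pos -1, read 0 -> (C,0)->write 1,move L,goto C. Now: state=C, head=-2, tape[-4..4]=011111110 (head:   ^)
Step 5: in state C at pos -2, read 1 -> (C,1)->write 0,move L,goto B. Now: state=B, head=-3, tape[-4..4]=010111110 (head:  ^)
Head positions at steps 0..5: starting at 2, distinct positions visited = {-3, -2, -1, 0, 1, 2} -> 6 position(s)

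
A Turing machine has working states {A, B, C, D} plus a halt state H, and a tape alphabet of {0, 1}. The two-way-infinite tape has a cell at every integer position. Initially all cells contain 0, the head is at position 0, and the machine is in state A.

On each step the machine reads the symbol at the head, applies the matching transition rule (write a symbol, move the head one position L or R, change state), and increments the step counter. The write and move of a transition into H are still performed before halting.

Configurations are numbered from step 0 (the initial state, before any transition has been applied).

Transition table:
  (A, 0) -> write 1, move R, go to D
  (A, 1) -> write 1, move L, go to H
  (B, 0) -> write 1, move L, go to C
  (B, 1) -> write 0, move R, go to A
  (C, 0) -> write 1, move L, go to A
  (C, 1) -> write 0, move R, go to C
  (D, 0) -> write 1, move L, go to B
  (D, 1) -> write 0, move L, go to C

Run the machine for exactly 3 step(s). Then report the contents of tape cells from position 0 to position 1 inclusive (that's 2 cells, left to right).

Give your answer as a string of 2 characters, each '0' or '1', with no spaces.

Step 1: in state A at pos 0, read 0 -> (A,0)->write 1,move R,goto D. Now: state=D, head=1, tape[-1..2]=0100 (head:   ^)
Step 2: in state D at pos 1, read 0 -> (D,0)->write 1,move L,goto B. Now: state=B, head=0, tape[-1..2]=0110 (head:  ^)
Step 3: in state B at pos 0, read 1 -> (B,1)->write 0,move R,goto A. Now: state=A, head=1, tape[-1..2]=0010 (head:   ^)

Answer: 01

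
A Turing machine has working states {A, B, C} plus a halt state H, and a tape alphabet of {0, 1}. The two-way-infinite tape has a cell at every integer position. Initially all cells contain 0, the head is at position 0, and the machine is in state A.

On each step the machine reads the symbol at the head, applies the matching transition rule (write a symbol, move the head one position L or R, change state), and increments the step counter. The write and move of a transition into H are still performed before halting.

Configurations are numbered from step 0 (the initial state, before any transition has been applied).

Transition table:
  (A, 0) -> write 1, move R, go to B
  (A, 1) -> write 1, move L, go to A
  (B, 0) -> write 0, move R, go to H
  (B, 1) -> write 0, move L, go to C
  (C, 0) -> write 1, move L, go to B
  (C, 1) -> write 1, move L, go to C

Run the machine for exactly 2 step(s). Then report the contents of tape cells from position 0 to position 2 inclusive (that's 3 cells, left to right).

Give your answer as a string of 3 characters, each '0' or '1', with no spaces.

Step 1: in state A at pos 0, read 0 -> (A,0)->write 1,move R,goto B. Now: state=B, head=1, tape[-1..2]=0100 (head:   ^)
Step 2: in state B at pos 1, read 0 -> (B,0)->write 0,move R,goto H. Now: state=H, head=2, tape[-1..3]=01000 (head:    ^)

Answer: 100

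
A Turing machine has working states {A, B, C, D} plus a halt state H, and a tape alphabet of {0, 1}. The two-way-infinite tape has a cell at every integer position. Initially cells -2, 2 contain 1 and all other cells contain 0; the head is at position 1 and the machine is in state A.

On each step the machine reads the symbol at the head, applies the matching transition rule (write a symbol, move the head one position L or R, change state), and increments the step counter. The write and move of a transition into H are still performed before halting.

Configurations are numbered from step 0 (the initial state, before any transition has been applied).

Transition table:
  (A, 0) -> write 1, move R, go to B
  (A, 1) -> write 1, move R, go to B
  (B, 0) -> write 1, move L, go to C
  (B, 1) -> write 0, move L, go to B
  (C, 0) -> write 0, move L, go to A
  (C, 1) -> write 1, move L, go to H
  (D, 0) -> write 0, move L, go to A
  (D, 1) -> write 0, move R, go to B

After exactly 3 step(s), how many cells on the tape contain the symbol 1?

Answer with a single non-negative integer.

Step 1: in state A at pos 1, read 0 -> (A,0)->write 1,move R,goto B. Now: state=B, head=2, tape[-3..3]=0100110 (head:      ^)
Step 2: in state B at pos 2, read 1 -> (B,1)->write 0,move L,goto B. Now: state=B, head=1, tape[-3..3]=0100100 (head:     ^)
Step 3: in state B at pos 1, read 1 -> (B,1)->write 0,move L,goto B. Now: state=B, head=0, tape[-3..3]=0100000 (head:    ^)
Cells containing 1 after step 3: {-2} -> 1 cell(s)

Answer: 1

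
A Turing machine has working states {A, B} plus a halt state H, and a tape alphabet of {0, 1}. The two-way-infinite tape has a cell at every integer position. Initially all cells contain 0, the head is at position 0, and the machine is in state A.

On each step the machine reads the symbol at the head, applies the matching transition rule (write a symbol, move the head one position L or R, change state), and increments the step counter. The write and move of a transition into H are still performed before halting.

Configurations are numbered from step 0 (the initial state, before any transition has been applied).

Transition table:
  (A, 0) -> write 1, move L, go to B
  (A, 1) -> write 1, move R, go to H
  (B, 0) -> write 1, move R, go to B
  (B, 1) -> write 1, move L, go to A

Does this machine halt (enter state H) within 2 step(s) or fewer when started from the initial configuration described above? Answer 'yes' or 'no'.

Answer: no

Derivation:
Step 1: in state A at pos 0, read 0 -> (A,0)->write 1,move L,goto B. Now: state=B, head=-1, tape[-2..1]=0010 (head:  ^)
Step 2: in state B at pos -1, read 0 -> (B,0)->write 1,move R,goto B. Now: state=B, head=0, tape[-2..1]=0110 (head:   ^)
After 2 step(s): state = B (not H) -> not halted within 2 -> no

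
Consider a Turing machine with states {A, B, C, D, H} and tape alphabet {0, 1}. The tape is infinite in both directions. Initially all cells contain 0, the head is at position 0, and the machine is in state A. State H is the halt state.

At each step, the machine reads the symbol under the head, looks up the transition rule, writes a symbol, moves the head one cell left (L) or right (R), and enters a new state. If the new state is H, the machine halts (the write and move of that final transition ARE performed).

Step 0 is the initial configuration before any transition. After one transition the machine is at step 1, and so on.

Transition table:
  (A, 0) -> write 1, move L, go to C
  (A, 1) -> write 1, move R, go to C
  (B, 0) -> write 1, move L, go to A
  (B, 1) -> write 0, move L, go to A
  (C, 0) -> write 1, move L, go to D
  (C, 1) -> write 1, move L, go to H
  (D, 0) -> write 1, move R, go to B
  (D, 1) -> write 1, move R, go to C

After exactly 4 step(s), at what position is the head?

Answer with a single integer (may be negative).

Step 1: in state A at pos 0, read 0 -> (A,0)->write 1,move L,goto C. Now: state=C, head=-1, tape[-2..1]=0010 (head:  ^)
Step 2: in state C at pos -1, read 0 -> (C,0)->write 1,move L,goto D. Now: state=D, head=-2, tape[-3..1]=00110 (head:  ^)
Step 3: in state D at pos -2, read 0 -> (D,0)->write 1,move R,goto B. Now: state=B, head=-1, tape[-3..1]=01110 (head:   ^)
Step 4: in state B at pos -1, read 1 -> (B,1)->write 0,move L,goto A. Now: state=A, head=-2, tape[-3..1]=01010 (head:  ^)

Answer: -2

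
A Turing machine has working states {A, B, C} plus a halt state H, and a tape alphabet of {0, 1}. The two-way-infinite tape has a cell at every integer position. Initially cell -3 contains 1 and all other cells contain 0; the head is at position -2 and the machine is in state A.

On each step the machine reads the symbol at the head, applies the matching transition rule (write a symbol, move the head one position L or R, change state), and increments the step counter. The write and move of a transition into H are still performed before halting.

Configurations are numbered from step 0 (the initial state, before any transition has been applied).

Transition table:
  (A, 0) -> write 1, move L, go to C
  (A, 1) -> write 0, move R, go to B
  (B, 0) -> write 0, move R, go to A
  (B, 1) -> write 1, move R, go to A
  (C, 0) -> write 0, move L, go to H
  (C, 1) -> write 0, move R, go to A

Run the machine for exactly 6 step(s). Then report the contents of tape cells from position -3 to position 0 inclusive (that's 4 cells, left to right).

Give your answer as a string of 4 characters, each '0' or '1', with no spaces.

Step 1: in state A at pos -2, read 0 -> (A,0)->write 1,move L,goto C. Now: state=C, head=-3, tape[-4..-1]=0110 (head:  ^)
Step 2: in state C at pos -3, read 1 -> (C,1)->write 0,move R,goto A. Now: state=A, head=-2, tape[-4..-1]=0010 (head:   ^)
Step 3: in state A at pos -2, read 1 -> (A,1)->write 0,move R,goto B. Now: state=B, head=-1, tape[-4..0]=00000 (head:    ^)
Step 4: in state B at pos -1, read 0 -> (B,0)->write 0,move R,goto A. Now: state=A, head=0, tape[-4..1]=000000 (head:     ^)
Step 5: in state A at pos 0, read 0 -> (A,0)->write 1,move L,goto C. Now: state=C, head=-1, tape[-4..1]=000010 (head:    ^)
Step 6: in state C at pos -1, read 0 -> (C,0)->write 0,move L,goto H. Now: state=H, head=-2, tape[-4..1]=000010 (head:   ^)

Answer: 0001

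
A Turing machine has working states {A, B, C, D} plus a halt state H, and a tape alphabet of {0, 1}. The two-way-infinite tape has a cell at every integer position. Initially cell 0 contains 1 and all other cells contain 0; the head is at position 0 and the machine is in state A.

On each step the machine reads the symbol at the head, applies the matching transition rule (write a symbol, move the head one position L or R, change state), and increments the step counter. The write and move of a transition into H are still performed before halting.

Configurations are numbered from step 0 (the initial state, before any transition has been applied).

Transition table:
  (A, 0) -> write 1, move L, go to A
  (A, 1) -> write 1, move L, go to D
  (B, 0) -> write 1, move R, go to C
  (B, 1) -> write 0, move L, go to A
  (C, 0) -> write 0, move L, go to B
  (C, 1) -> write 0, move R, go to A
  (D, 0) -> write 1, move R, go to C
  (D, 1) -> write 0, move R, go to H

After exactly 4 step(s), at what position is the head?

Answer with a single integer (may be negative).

Answer: 0

Derivation:
Step 1: in state A at pos 0, read 1 -> (A,1)->write 1,move L,goto D. Now: state=D, head=-1, tape[-2..1]=0010 (head:  ^)
Step 2: in state D at pos -1, read 0 -> (D,0)->write 1,move R,goto C. Now: state=C, head=0, tape[-2..1]=0110 (head:   ^)
Step 3: in state C at pos 0, read 1 -> (C,1)->write 0,move R,goto A. Now: state=A, head=1, tape[-2..2]=01000 (head:    ^)
Step 4: in state A at pos 1, read 0 -> (A,0)->write 1,move L,goto A. Now: state=A, head=0, tape[-2..2]=01010 (head:   ^)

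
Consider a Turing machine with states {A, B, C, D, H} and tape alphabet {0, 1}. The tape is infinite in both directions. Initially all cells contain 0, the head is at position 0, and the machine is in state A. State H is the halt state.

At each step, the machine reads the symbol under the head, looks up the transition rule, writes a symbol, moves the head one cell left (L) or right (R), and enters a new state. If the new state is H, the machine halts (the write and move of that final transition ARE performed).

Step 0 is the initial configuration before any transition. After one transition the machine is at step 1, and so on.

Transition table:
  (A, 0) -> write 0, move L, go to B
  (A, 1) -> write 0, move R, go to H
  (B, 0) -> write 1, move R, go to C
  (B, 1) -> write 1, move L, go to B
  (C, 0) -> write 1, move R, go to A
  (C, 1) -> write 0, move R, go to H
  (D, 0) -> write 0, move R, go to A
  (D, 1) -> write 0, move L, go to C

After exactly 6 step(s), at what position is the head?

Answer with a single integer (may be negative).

Answer: -2

Derivation:
Step 1: in state A at pos 0, read 0 -> (A,0)->write 0,move L,goto B. Now: state=B, head=-1, tape[-2..1]=0000 (head:  ^)
Step 2: in state B at pos -1, read 0 -> (B,0)->write 1,move R,goto C. Now: state=C, head=0, tape[-2..1]=0100 (head:   ^)
Step 3: in state C at pos 0, read 0 -> (C,0)->write 1,move R,goto A. Now: state=A, head=1, tape[-2..2]=01100 (head:    ^)
Step 4: in state A at pos 1, read 0 -> (A,0)->write 0,move L,goto B. Now: state=B, head=0, tape[-2..2]=01100 (head:   ^)
Step 5: in state B at pos 0, read 1 -> (B,1)->write 1,move L,goto B. Now: state=B, head=-1, tape[-2..2]=01100 (head:  ^)
Step 6: in state B at pos -1, read 1 -> (B,1)->write 1,move L,goto B. Now: state=B, head=-2, tape[-3..2]=001100 (head:  ^)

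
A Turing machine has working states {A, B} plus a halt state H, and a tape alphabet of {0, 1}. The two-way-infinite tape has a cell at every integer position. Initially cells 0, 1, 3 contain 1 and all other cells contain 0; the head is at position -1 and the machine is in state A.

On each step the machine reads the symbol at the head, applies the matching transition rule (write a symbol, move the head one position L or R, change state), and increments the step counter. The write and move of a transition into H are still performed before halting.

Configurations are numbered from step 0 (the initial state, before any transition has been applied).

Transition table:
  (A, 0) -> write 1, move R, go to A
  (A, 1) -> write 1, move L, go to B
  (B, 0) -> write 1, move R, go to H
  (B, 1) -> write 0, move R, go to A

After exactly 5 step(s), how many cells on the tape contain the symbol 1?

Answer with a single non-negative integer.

Answer: 4

Derivation:
Step 1: in state A at pos -1, read 0 -> (A,0)->write 1,move R,goto A. Now: state=A, head=0, tape[-2..4]=0111010 (head:   ^)
Step 2: in state A at pos 0, read 1 -> (A,1)->write 1,move L,goto B. Now: state=B, head=-1, tape[-2..4]=0111010 (head:  ^)
Step 3: in state B at pos -1, read 1 -> (B,1)->write 0,move R,goto A. Now: state=A, head=0, tape[-2..4]=0011010 (head:   ^)
Step 4: in state A at pos 0, read 1 -> (A,1)->write 1,move L,goto B. Now: state=B, head=-1, tape[-2..4]=0011010 (head:  ^)
Step 5: in state B at pos -1, read 0 -> (B,0)->write 1,move R,goto H. Now: state=H, head=0, tape[-2..4]=0111010 (head:   ^)
Cells containing 1 after step 5: {-1, 0, 1, 3} -> 4 cell(s)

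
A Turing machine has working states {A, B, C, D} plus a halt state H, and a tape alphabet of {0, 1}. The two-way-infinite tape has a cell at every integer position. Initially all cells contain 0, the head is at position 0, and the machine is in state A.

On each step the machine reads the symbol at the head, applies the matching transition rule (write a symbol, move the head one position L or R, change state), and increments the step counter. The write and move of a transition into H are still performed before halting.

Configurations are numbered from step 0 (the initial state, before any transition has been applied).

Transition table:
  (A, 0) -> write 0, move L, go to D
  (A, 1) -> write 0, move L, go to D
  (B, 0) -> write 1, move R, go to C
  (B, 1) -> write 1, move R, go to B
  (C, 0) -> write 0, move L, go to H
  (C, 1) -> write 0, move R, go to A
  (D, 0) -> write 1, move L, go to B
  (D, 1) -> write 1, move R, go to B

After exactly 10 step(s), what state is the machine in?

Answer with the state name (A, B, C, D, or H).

Step 1: in state A at pos 0, read 0 -> (A,0)->write 0,move L,goto D. Now: state=D, head=-1, tape[-2..1]=0000 (head:  ^)
Step 2: in state D at pos -1, read 0 -> (D,0)->write 1,move L,goto B. Now: state=B, head=-2, tape[-3..1]=00100 (head:  ^)
Step 3: in state B at pos -2, read 0 -> (B,0)->write 1,move R,goto C. Now: state=C, head=-1, tape[-3..1]=01100 (head:   ^)
Step 4: in state C at pos -1, read 1 -> (C,1)->write 0,move R,goto A. Now: state=A, head=0, tape[-3..1]=01000 (head:    ^)
Step 5: in state A at pos 0, read 0 -> (A,0)->write 0,move L,goto D. Now: state=D, head=-1, tape[-3..1]=01000 (head:   ^)
Step 6: in state D at pos -1, read 0 -> (D,0)->write 1,move L,goto B. Now: state=B, head=-2, tape[-3..1]=01100 (head:  ^)
Step 7: in state B at pos -2, read 1 -> (B,1)->write 1,move R,goto B. Now: state=B, head=-1, tape[-3..1]=01100 (head:   ^)
Step 8: in state B at pos -1, read 1 -> (B,1)->write 1,move R,goto B. Now: state=B, head=0, tape[-3..1]=01100 (head:    ^)
Step 9: in state B at pos 0, read 0 -> (B,0)->write 1,move R,goto C. Now: state=C, head=1, tape[-3..2]=011100 (head:     ^)
Step 10: in state C at pos 1, read 0 -> (C,0)->write 0,move L,goto H. Now: state=H, head=0, tape[-3..2]=011100 (head:    ^)

Answer: H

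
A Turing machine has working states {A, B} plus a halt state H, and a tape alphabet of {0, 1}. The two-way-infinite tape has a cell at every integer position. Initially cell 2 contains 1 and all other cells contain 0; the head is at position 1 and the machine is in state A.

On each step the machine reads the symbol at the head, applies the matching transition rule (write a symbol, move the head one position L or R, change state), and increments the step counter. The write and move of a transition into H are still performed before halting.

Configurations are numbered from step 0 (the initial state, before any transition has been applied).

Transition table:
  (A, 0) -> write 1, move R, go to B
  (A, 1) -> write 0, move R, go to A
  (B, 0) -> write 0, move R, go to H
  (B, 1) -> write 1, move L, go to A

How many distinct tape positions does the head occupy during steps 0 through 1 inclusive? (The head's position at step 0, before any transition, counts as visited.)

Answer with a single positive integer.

Step 1: in state A at pos 1, read 0 -> (A,0)->write 1,move R,goto B. Now: state=B, head=2, tape[0..3]=0110 (head:   ^)
Head positions at steps 0..1: starting at 1, distinct positions visited = {1, 2} -> 2 position(s)

Answer: 2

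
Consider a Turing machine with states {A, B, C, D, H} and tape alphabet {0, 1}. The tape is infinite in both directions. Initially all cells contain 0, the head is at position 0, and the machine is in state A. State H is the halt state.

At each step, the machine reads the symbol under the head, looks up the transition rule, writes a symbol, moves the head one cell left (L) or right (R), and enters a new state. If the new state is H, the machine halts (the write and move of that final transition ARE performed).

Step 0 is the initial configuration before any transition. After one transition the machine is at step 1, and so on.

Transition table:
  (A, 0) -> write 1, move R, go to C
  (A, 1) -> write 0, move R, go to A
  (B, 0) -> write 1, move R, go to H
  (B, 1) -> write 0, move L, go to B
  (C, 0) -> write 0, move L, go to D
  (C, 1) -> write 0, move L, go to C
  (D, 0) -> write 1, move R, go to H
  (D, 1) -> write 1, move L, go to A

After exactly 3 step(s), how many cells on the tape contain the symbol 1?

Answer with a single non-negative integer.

Answer: 1

Derivation:
Step 1: in state A at pos 0, read 0 -> (A,0)->write 1,move R,goto C. Now: state=C, head=1, tape[-1..2]=0100 (head:   ^)
Step 2: in state C at pos 1, read 0 -> (C,0)->write 0,move L,goto D. Now: state=D, head=0, tape[-1..2]=0100 (head:  ^)
Step 3: in state D at pos 0, read 1 -> (D,1)->write 1,move L,goto A. Now: state=A, head=-1, tape[-2..2]=00100 (head:  ^)
Cells containing 1 after step 3: {0} -> 1 cell(s)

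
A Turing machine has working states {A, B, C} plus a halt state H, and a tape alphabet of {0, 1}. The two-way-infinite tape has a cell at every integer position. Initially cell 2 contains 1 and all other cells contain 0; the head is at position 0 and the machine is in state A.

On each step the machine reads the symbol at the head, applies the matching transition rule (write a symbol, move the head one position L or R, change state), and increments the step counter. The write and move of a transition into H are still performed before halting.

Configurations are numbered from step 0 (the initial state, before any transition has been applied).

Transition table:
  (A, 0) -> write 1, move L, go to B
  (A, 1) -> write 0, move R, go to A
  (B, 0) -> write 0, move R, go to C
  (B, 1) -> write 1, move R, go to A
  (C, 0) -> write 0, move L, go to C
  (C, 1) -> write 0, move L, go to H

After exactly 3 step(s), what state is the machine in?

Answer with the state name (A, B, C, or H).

Step 1: in state A at pos 0, read 0 -> (A,0)->write 1,move L,goto B. Now: state=B, head=-1, tape[-2..3]=001010 (head:  ^)
Step 2: in state B at pos -1, read 0 -> (B,0)->write 0,move R,goto C. Now: state=C, head=0, tape[-2..3]=001010 (head:   ^)
Step 3: in state C at pos 0, read 1 -> (C,1)->write 0,move L,goto H. Now: state=H, head=-1, tape[-2..3]=000010 (head:  ^)

Answer: H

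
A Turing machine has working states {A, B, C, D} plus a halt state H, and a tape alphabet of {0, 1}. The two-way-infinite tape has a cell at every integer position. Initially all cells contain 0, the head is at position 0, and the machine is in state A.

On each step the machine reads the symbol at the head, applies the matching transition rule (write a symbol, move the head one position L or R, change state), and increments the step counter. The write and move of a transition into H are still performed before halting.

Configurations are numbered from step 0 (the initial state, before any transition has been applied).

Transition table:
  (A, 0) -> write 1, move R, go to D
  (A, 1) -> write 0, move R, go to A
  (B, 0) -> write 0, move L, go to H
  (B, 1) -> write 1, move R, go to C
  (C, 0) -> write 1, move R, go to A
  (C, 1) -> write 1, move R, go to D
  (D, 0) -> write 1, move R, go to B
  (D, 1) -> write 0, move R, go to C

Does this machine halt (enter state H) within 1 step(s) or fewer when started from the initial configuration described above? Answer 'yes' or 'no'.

Step 1: in state A at pos 0, read 0 -> (A,0)->write 1,move R,goto D. Now: state=D, head=1, tape[-1..2]=0100 (head:   ^)
After 1 step(s): state = D (not H) -> not halted within 1 -> no

Answer: no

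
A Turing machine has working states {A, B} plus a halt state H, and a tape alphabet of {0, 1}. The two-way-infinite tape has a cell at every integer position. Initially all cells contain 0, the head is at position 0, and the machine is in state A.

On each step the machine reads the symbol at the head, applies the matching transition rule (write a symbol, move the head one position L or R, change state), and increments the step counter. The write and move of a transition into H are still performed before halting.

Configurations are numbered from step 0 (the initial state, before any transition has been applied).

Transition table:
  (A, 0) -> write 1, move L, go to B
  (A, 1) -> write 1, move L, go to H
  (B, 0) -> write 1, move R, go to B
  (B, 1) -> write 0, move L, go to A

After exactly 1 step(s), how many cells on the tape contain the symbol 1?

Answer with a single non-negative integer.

Step 1: in state A at pos 0, read 0 -> (A,0)->write 1,move L,goto B. Now: state=B, head=-1, tape[-2..1]=0010 (head:  ^)
Cells containing 1 after step 1: {0} -> 1 cell(s)

Answer: 1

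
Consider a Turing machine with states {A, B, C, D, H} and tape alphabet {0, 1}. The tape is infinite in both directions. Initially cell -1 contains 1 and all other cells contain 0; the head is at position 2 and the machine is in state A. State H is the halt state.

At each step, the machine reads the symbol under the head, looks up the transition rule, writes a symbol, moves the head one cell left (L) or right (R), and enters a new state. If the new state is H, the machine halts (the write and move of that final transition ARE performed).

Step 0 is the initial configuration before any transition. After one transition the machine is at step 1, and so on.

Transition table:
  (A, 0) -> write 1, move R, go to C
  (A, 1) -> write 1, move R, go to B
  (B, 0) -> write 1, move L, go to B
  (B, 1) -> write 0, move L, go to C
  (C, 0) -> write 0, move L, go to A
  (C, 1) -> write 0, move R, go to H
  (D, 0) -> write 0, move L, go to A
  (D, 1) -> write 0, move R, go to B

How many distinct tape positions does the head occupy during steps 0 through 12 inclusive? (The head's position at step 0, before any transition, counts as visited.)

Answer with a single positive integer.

Answer: 5

Derivation:
Step 1: in state A at pos 2, read 0 -> (A,0)->write 1,move R,goto C. Now: state=C, head=3, tape[-2..4]=0100100 (head:      ^)
Step 2: in state C at pos 3, read 0 -> (C,0)->write 0,move L,goto A. Now: state=A, head=2, tape[-2..4]=0100100 (head:     ^)
Step 3: in state A at pos 2, read 1 -> (A,1)->write 1,move R,goto B. Now: state=B, head=3, tape[-2..4]=0100100 (head:      ^)
Step 4: in state B at pos 3, read 0 -> (B,0)->write 1,move L,goto B. Now: state=B, head=2, tape[-2..4]=0100110 (head:     ^)
Step 5: in state B at pos 2, read 1 -> (B,1)->write 0,move L,goto C. Now: state=C, head=1, tape[-2..4]=0100010 (head:    ^)
Step 6: in state C at pos 1, read 0 -> (C,0)->write 0,move L,goto A. Now: state=A, head=0, tape[-2..4]=0100010 (head:   ^)
Step 7: in state A at pos 0, read 0 -> (A,0)->write 1,move R,goto C. Now: state=C, head=1, tape[-2..4]=0110010 (head:    ^)
Step 8: in state C at pos 1, read 0 -> (C,0)->write 0,move L,goto A. Now: state=A, head=0, tape[-2..4]=0110010 (head:   ^)
Step 9: in state A at pos 0, read 1 -> (A,1)->write 1,move R,goto B. Now: state=B, head=1, tape[-2..4]=0110010 (head:    ^)
Step 10: in state B at pos 1, read 0 -> (B,0)->write 1,move L,goto B. Now: state=B, head=0, tape[-2..4]=0111010 (head:   ^)
Step 11: in state B at pos 0, read 1 -> (B,1)->write 0,move L,goto C. Now: state=C, head=-1, tape[-2..4]=0101010 (head:  ^)
Step 12: in state C at pos -1, read 1 -> (C,1)->write 0,move R,goto H. Now: state=H, head=0, tape[-2..4]=0001010 (head:   ^)
Head positions at steps 0..12: starting at 2, distinct positions visited = {-1, 0, 1, 2, 3} -> 5 position(s)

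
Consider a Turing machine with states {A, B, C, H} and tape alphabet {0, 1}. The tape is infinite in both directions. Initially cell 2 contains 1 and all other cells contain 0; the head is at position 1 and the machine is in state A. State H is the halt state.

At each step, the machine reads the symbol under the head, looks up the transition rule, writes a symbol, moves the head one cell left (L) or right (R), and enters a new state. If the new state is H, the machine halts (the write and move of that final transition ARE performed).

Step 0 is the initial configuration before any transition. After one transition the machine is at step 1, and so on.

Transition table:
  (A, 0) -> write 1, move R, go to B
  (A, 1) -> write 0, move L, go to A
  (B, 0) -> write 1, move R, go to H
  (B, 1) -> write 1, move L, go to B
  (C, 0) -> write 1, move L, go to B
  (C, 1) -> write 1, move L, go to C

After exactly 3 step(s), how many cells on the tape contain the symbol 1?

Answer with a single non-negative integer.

Answer: 2

Derivation:
Step 1: in state A at pos 1, read 0 -> (A,0)->write 1,move R,goto B. Now: state=B, head=2, tape[0..3]=0110 (head:   ^)
Step 2: in state B at pos 2, read 1 -> (B,1)->write 1,move L,goto B. Now: state=B, head=1, tape[0..3]=0110 (head:  ^)
Step 3: in state B at pos 1, read 1 -> (B,1)->write 1,move L,goto B. Now: state=B, head=0, tape[-1..3]=00110 (head:  ^)
Cells containing 1 after step 3: {1, 2} -> 2 cell(s)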